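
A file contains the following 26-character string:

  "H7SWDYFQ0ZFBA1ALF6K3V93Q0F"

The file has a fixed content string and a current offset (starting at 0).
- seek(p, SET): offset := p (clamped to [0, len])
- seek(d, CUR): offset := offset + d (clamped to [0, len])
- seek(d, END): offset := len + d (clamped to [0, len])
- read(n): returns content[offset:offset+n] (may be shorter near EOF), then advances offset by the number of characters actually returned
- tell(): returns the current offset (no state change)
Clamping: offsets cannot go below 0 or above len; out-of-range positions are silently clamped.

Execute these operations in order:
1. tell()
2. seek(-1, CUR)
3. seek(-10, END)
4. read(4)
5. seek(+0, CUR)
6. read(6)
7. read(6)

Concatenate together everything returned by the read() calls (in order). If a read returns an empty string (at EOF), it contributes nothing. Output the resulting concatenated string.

Answer: F6K3V93Q0F

Derivation:
After 1 (tell()): offset=0
After 2 (seek(-1, CUR)): offset=0
After 3 (seek(-10, END)): offset=16
After 4 (read(4)): returned 'F6K3', offset=20
After 5 (seek(+0, CUR)): offset=20
After 6 (read(6)): returned 'V93Q0F', offset=26
After 7 (read(6)): returned '', offset=26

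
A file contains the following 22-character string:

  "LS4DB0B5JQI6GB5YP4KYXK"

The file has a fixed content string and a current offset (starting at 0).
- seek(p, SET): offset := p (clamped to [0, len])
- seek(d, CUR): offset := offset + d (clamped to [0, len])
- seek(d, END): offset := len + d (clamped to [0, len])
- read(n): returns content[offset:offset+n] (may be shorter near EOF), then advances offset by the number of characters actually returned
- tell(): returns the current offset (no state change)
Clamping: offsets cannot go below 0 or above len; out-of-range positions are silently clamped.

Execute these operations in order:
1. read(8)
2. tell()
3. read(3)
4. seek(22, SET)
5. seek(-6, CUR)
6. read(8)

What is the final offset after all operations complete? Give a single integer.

Answer: 22

Derivation:
After 1 (read(8)): returned 'LS4DB0B5', offset=8
After 2 (tell()): offset=8
After 3 (read(3)): returned 'JQI', offset=11
After 4 (seek(22, SET)): offset=22
After 5 (seek(-6, CUR)): offset=16
After 6 (read(8)): returned 'P4KYXK', offset=22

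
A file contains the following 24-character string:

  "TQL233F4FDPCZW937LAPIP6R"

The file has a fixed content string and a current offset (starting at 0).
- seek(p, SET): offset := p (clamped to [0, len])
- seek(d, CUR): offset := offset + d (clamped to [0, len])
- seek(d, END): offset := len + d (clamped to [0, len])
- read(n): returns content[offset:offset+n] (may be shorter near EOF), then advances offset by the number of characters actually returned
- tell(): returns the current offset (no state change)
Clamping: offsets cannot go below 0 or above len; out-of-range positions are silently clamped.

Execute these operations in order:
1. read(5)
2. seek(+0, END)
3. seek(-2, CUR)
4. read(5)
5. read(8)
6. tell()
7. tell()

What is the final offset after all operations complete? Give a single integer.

After 1 (read(5)): returned 'TQL23', offset=5
After 2 (seek(+0, END)): offset=24
After 3 (seek(-2, CUR)): offset=22
After 4 (read(5)): returned '6R', offset=24
After 5 (read(8)): returned '', offset=24
After 6 (tell()): offset=24
After 7 (tell()): offset=24

Answer: 24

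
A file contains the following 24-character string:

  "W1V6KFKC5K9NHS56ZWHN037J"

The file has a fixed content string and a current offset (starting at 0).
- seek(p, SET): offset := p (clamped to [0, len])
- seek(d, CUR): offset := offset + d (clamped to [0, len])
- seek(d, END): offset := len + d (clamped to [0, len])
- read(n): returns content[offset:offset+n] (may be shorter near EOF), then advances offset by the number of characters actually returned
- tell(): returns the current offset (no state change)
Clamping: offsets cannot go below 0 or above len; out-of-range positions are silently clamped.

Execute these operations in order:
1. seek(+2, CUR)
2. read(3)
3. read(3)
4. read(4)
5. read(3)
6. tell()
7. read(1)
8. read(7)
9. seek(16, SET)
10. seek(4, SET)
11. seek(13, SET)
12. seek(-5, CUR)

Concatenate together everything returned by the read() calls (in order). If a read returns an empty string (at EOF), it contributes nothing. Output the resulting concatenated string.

After 1 (seek(+2, CUR)): offset=2
After 2 (read(3)): returned 'V6K', offset=5
After 3 (read(3)): returned 'FKC', offset=8
After 4 (read(4)): returned '5K9N', offset=12
After 5 (read(3)): returned 'HS5', offset=15
After 6 (tell()): offset=15
After 7 (read(1)): returned '6', offset=16
After 8 (read(7)): returned 'ZWHN037', offset=23
After 9 (seek(16, SET)): offset=16
After 10 (seek(4, SET)): offset=4
After 11 (seek(13, SET)): offset=13
After 12 (seek(-5, CUR)): offset=8

Answer: V6KFKC5K9NHS56ZWHN037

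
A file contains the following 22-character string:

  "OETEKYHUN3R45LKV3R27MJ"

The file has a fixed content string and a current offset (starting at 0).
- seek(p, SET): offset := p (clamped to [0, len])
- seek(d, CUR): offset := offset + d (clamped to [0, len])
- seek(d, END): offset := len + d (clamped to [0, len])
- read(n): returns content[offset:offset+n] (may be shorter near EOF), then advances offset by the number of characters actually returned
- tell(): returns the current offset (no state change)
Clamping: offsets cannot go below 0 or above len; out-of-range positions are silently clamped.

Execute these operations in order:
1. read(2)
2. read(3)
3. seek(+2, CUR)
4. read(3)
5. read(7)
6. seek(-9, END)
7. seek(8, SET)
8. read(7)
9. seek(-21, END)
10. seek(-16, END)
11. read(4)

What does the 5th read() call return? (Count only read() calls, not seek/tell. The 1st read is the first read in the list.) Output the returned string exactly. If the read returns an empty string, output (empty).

After 1 (read(2)): returned 'OE', offset=2
After 2 (read(3)): returned 'TEK', offset=5
After 3 (seek(+2, CUR)): offset=7
After 4 (read(3)): returned 'UN3', offset=10
After 5 (read(7)): returned 'R45LKV3', offset=17
After 6 (seek(-9, END)): offset=13
After 7 (seek(8, SET)): offset=8
After 8 (read(7)): returned 'N3R45LK', offset=15
After 9 (seek(-21, END)): offset=1
After 10 (seek(-16, END)): offset=6
After 11 (read(4)): returned 'HUN3', offset=10

Answer: N3R45LK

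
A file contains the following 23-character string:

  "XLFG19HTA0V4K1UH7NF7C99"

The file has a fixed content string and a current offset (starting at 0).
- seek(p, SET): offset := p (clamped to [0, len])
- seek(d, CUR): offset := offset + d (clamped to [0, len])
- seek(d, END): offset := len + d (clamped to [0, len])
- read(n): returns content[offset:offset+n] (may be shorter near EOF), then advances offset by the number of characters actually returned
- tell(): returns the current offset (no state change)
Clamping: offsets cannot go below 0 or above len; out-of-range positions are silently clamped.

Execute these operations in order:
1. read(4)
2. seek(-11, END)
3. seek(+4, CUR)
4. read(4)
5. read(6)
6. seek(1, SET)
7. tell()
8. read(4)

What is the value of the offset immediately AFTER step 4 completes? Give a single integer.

After 1 (read(4)): returned 'XLFG', offset=4
After 2 (seek(-11, END)): offset=12
After 3 (seek(+4, CUR)): offset=16
After 4 (read(4)): returned '7NF7', offset=20

Answer: 20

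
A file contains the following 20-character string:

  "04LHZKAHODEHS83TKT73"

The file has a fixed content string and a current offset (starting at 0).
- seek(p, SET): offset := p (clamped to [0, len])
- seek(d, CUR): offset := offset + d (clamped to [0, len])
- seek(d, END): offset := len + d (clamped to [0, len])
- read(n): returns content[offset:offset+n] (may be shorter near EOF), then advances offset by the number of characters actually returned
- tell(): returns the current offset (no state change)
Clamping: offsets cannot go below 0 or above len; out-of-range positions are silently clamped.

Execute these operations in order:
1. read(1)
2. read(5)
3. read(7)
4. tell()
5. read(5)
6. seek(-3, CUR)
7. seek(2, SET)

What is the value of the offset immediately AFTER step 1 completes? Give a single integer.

Answer: 1

Derivation:
After 1 (read(1)): returned '0', offset=1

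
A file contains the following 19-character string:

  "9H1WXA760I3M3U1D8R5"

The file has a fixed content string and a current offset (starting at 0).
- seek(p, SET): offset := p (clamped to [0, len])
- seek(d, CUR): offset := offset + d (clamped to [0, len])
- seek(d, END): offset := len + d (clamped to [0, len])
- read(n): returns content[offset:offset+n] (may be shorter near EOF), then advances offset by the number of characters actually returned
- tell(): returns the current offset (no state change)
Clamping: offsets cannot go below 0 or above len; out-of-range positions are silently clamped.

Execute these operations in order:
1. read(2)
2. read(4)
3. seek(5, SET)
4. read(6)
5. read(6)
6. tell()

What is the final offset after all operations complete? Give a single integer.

Answer: 17

Derivation:
After 1 (read(2)): returned '9H', offset=2
After 2 (read(4)): returned '1WXA', offset=6
After 3 (seek(5, SET)): offset=5
After 4 (read(6)): returned 'A760I3', offset=11
After 5 (read(6)): returned 'M3U1D8', offset=17
After 6 (tell()): offset=17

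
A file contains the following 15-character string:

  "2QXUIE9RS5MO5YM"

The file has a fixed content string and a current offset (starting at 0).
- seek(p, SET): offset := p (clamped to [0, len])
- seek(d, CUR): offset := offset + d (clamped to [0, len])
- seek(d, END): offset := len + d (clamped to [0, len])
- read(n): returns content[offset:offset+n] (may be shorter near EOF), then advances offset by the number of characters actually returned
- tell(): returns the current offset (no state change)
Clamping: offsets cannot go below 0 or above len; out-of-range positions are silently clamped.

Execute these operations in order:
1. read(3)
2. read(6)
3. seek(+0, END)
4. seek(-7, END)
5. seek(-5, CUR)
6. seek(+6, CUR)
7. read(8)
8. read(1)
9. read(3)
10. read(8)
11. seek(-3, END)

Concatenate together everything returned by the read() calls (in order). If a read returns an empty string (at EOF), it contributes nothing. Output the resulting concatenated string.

After 1 (read(3)): returned '2QX', offset=3
After 2 (read(6)): returned 'UIE9RS', offset=9
After 3 (seek(+0, END)): offset=15
After 4 (seek(-7, END)): offset=8
After 5 (seek(-5, CUR)): offset=3
After 6 (seek(+6, CUR)): offset=9
After 7 (read(8)): returned '5MO5YM', offset=15
After 8 (read(1)): returned '', offset=15
After 9 (read(3)): returned '', offset=15
After 10 (read(8)): returned '', offset=15
After 11 (seek(-3, END)): offset=12

Answer: 2QXUIE9RS5MO5YM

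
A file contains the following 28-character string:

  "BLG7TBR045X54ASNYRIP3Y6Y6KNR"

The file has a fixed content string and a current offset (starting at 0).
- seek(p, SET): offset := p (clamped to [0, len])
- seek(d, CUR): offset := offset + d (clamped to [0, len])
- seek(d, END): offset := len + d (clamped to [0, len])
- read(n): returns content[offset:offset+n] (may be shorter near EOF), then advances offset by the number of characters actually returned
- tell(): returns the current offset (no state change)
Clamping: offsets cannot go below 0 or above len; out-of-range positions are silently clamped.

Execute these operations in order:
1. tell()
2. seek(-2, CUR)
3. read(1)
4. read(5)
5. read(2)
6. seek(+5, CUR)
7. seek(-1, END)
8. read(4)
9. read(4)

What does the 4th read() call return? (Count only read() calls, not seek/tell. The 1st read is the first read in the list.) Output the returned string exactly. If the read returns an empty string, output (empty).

After 1 (tell()): offset=0
After 2 (seek(-2, CUR)): offset=0
After 3 (read(1)): returned 'B', offset=1
After 4 (read(5)): returned 'LG7TB', offset=6
After 5 (read(2)): returned 'R0', offset=8
After 6 (seek(+5, CUR)): offset=13
After 7 (seek(-1, END)): offset=27
After 8 (read(4)): returned 'R', offset=28
After 9 (read(4)): returned '', offset=28

Answer: R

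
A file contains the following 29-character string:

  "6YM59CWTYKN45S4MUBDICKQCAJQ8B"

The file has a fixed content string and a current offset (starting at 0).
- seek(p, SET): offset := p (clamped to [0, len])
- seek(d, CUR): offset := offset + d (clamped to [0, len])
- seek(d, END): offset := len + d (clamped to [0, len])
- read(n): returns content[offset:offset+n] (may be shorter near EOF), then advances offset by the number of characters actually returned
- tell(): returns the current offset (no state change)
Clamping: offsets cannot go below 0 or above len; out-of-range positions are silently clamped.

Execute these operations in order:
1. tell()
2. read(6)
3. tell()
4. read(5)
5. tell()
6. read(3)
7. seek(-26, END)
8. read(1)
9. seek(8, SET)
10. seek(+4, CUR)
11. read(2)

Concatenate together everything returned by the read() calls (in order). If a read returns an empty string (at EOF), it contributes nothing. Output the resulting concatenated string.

Answer: 6YM59CWTYKN45S55S

Derivation:
After 1 (tell()): offset=0
After 2 (read(6)): returned '6YM59C', offset=6
After 3 (tell()): offset=6
After 4 (read(5)): returned 'WTYKN', offset=11
After 5 (tell()): offset=11
After 6 (read(3)): returned '45S', offset=14
After 7 (seek(-26, END)): offset=3
After 8 (read(1)): returned '5', offset=4
After 9 (seek(8, SET)): offset=8
After 10 (seek(+4, CUR)): offset=12
After 11 (read(2)): returned '5S', offset=14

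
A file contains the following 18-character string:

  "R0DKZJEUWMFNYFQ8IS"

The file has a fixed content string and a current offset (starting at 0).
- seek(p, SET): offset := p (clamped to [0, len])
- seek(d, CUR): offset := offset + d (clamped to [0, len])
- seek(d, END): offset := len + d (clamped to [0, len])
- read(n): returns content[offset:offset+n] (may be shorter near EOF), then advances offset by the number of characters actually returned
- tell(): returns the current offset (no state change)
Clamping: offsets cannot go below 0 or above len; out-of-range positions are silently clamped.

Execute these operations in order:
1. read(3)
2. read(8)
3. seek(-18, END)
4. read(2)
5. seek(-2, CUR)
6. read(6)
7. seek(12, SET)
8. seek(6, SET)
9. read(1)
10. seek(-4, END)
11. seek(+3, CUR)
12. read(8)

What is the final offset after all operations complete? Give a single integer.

Answer: 18

Derivation:
After 1 (read(3)): returned 'R0D', offset=3
After 2 (read(8)): returned 'KZJEUWMF', offset=11
After 3 (seek(-18, END)): offset=0
After 4 (read(2)): returned 'R0', offset=2
After 5 (seek(-2, CUR)): offset=0
After 6 (read(6)): returned 'R0DKZJ', offset=6
After 7 (seek(12, SET)): offset=12
After 8 (seek(6, SET)): offset=6
After 9 (read(1)): returned 'E', offset=7
After 10 (seek(-4, END)): offset=14
After 11 (seek(+3, CUR)): offset=17
After 12 (read(8)): returned 'S', offset=18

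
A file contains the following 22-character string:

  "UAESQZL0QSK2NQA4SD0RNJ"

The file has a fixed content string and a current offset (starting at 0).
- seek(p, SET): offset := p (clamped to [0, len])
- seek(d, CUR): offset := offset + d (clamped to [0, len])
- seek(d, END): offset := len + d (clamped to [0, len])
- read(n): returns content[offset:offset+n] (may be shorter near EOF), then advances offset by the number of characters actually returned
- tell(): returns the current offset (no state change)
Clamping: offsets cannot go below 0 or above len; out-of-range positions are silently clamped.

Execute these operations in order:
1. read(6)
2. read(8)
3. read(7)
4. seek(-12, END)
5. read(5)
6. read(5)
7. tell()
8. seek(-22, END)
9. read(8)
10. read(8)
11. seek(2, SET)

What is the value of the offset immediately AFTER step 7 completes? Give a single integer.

After 1 (read(6)): returned 'UAESQZ', offset=6
After 2 (read(8)): returned 'L0QSK2NQ', offset=14
After 3 (read(7)): returned 'A4SD0RN', offset=21
After 4 (seek(-12, END)): offset=10
After 5 (read(5)): returned 'K2NQA', offset=15
After 6 (read(5)): returned '4SD0R', offset=20
After 7 (tell()): offset=20

Answer: 20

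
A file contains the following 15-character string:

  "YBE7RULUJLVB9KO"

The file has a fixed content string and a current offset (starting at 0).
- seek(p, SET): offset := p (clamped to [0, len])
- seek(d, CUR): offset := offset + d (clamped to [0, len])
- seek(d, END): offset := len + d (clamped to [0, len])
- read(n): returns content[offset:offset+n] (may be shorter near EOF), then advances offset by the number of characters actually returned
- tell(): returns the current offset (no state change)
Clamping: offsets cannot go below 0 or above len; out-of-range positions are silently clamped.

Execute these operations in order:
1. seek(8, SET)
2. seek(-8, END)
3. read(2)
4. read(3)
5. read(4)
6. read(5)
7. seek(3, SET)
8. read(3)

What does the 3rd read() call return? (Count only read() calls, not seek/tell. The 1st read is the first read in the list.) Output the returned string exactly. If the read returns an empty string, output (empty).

Answer: 9KO

Derivation:
After 1 (seek(8, SET)): offset=8
After 2 (seek(-8, END)): offset=7
After 3 (read(2)): returned 'UJ', offset=9
After 4 (read(3)): returned 'LVB', offset=12
After 5 (read(4)): returned '9KO', offset=15
After 6 (read(5)): returned '', offset=15
After 7 (seek(3, SET)): offset=3
After 8 (read(3)): returned '7RU', offset=6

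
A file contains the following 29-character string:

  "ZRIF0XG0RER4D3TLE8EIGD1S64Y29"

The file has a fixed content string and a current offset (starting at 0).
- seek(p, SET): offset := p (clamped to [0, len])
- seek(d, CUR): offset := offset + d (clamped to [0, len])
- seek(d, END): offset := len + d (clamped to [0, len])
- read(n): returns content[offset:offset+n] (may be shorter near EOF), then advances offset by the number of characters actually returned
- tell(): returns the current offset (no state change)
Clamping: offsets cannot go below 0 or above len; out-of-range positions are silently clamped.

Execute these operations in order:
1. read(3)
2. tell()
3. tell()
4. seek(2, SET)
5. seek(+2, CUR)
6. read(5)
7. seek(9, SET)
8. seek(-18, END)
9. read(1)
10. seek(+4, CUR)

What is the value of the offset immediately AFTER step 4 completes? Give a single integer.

After 1 (read(3)): returned 'ZRI', offset=3
After 2 (tell()): offset=3
After 3 (tell()): offset=3
After 4 (seek(2, SET)): offset=2

Answer: 2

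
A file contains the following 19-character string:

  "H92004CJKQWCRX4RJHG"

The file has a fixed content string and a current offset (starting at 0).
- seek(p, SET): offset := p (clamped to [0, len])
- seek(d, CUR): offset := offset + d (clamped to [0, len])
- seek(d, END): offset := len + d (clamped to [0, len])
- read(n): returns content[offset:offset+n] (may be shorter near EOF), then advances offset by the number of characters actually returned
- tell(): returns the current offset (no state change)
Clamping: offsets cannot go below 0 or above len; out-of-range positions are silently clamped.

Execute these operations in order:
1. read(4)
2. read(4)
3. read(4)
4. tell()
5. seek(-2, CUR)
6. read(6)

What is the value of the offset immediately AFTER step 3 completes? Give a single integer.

Answer: 12

Derivation:
After 1 (read(4)): returned 'H920', offset=4
After 2 (read(4)): returned '04CJ', offset=8
After 3 (read(4)): returned 'KQWC', offset=12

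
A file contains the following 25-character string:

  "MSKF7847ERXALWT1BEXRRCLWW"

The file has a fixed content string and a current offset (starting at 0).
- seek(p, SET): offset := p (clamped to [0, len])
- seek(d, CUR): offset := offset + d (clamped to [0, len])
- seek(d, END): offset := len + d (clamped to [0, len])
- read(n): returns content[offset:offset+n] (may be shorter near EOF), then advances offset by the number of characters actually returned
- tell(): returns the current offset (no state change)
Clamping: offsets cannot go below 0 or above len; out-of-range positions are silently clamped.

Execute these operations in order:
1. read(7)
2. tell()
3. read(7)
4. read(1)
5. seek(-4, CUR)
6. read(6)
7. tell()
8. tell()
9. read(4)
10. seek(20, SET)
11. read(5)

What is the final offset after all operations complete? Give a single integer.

Answer: 25

Derivation:
After 1 (read(7)): returned 'MSKF784', offset=7
After 2 (tell()): offset=7
After 3 (read(7)): returned '7ERXALW', offset=14
After 4 (read(1)): returned 'T', offset=15
After 5 (seek(-4, CUR)): offset=11
After 6 (read(6)): returned 'ALWT1B', offset=17
After 7 (tell()): offset=17
After 8 (tell()): offset=17
After 9 (read(4)): returned 'EXRR', offset=21
After 10 (seek(20, SET)): offset=20
After 11 (read(5)): returned 'RCLWW', offset=25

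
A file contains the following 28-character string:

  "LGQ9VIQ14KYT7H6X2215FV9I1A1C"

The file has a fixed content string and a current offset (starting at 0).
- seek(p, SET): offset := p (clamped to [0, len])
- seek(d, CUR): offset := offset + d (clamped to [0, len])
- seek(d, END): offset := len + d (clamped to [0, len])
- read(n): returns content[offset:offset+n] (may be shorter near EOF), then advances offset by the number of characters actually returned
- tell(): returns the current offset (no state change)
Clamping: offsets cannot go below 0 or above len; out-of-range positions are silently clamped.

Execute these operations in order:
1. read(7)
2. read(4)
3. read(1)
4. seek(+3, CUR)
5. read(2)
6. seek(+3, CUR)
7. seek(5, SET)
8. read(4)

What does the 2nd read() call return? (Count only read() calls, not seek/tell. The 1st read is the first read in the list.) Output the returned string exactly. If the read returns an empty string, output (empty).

Answer: 14KY

Derivation:
After 1 (read(7)): returned 'LGQ9VIQ', offset=7
After 2 (read(4)): returned '14KY', offset=11
After 3 (read(1)): returned 'T', offset=12
After 4 (seek(+3, CUR)): offset=15
After 5 (read(2)): returned 'X2', offset=17
After 6 (seek(+3, CUR)): offset=20
After 7 (seek(5, SET)): offset=5
After 8 (read(4)): returned 'IQ14', offset=9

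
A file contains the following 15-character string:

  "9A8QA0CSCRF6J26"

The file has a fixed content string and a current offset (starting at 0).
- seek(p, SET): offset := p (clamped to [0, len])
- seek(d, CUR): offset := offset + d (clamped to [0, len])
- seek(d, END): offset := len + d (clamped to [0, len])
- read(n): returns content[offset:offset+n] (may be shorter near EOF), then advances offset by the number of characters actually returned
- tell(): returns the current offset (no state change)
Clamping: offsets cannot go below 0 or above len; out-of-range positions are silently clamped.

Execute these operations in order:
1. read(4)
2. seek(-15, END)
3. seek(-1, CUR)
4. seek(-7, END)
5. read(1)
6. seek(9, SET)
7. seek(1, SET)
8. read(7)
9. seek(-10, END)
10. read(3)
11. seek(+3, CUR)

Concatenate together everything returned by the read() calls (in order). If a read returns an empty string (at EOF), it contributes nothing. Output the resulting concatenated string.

After 1 (read(4)): returned '9A8Q', offset=4
After 2 (seek(-15, END)): offset=0
After 3 (seek(-1, CUR)): offset=0
After 4 (seek(-7, END)): offset=8
After 5 (read(1)): returned 'C', offset=9
After 6 (seek(9, SET)): offset=9
After 7 (seek(1, SET)): offset=1
After 8 (read(7)): returned 'A8QA0CS', offset=8
After 9 (seek(-10, END)): offset=5
After 10 (read(3)): returned '0CS', offset=8
After 11 (seek(+3, CUR)): offset=11

Answer: 9A8QCA8QA0CS0CS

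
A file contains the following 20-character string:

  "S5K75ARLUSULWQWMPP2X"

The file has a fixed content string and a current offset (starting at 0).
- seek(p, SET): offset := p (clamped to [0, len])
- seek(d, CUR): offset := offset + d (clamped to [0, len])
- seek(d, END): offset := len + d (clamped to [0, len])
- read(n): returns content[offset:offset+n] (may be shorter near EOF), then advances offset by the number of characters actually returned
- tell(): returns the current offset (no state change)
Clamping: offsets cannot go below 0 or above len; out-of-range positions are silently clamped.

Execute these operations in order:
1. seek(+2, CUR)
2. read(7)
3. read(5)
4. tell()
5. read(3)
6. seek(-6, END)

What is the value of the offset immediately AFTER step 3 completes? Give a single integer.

Answer: 14

Derivation:
After 1 (seek(+2, CUR)): offset=2
After 2 (read(7)): returned 'K75ARLU', offset=9
After 3 (read(5)): returned 'SULWQ', offset=14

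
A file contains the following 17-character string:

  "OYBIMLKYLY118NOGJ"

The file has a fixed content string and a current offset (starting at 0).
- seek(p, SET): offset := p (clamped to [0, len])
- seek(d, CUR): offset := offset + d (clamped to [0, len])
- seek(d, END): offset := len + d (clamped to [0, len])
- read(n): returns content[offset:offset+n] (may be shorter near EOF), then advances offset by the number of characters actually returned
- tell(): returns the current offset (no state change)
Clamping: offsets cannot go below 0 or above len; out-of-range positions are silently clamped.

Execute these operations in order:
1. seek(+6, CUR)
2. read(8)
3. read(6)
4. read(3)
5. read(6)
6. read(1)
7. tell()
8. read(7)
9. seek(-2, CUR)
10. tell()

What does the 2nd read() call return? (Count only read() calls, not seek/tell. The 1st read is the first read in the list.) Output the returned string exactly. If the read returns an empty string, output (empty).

After 1 (seek(+6, CUR)): offset=6
After 2 (read(8)): returned 'KYLY118N', offset=14
After 3 (read(6)): returned 'OGJ', offset=17
After 4 (read(3)): returned '', offset=17
After 5 (read(6)): returned '', offset=17
After 6 (read(1)): returned '', offset=17
After 7 (tell()): offset=17
After 8 (read(7)): returned '', offset=17
After 9 (seek(-2, CUR)): offset=15
After 10 (tell()): offset=15

Answer: OGJ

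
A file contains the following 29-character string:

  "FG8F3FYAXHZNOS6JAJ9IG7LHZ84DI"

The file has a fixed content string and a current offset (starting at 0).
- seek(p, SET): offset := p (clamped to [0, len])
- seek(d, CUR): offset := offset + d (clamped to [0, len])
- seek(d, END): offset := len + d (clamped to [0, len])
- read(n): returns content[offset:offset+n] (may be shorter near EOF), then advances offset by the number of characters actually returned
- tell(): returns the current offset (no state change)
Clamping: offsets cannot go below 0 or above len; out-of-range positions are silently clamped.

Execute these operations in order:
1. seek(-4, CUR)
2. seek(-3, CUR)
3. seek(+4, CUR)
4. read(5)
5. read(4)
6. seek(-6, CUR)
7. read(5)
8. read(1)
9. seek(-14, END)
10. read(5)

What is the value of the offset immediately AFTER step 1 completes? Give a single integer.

After 1 (seek(-4, CUR)): offset=0

Answer: 0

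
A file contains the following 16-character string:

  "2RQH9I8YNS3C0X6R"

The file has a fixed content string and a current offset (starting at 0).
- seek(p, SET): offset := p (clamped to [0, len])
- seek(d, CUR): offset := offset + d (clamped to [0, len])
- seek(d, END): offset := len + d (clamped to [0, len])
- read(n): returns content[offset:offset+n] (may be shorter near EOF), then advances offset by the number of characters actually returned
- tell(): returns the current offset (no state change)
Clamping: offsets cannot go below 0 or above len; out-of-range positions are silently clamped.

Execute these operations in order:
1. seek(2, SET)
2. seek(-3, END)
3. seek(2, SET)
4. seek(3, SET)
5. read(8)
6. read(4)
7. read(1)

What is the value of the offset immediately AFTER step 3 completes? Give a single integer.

Answer: 2

Derivation:
After 1 (seek(2, SET)): offset=2
After 2 (seek(-3, END)): offset=13
After 3 (seek(2, SET)): offset=2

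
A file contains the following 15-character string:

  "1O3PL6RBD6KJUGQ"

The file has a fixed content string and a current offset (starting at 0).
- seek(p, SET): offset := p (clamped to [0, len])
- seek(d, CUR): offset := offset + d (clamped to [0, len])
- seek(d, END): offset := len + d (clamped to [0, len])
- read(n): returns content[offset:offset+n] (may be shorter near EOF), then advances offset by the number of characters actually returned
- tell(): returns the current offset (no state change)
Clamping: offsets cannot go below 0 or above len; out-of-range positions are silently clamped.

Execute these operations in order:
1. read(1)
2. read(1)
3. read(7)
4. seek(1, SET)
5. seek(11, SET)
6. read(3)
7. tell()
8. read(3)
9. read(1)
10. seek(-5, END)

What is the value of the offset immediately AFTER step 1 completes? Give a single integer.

Answer: 1

Derivation:
After 1 (read(1)): returned '1', offset=1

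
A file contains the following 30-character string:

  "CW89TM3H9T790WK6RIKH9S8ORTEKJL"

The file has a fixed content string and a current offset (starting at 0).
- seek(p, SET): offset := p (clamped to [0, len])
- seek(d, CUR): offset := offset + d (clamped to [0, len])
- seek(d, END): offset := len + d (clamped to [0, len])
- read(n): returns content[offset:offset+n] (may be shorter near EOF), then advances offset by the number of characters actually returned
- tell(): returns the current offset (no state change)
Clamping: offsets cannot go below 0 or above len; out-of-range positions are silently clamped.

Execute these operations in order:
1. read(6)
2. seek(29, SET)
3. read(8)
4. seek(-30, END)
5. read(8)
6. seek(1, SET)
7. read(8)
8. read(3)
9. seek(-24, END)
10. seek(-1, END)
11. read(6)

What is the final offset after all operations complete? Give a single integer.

After 1 (read(6)): returned 'CW89TM', offset=6
After 2 (seek(29, SET)): offset=29
After 3 (read(8)): returned 'L', offset=30
After 4 (seek(-30, END)): offset=0
After 5 (read(8)): returned 'CW89TM3H', offset=8
After 6 (seek(1, SET)): offset=1
After 7 (read(8)): returned 'W89TM3H9', offset=9
After 8 (read(3)): returned 'T79', offset=12
After 9 (seek(-24, END)): offset=6
After 10 (seek(-1, END)): offset=29
After 11 (read(6)): returned 'L', offset=30

Answer: 30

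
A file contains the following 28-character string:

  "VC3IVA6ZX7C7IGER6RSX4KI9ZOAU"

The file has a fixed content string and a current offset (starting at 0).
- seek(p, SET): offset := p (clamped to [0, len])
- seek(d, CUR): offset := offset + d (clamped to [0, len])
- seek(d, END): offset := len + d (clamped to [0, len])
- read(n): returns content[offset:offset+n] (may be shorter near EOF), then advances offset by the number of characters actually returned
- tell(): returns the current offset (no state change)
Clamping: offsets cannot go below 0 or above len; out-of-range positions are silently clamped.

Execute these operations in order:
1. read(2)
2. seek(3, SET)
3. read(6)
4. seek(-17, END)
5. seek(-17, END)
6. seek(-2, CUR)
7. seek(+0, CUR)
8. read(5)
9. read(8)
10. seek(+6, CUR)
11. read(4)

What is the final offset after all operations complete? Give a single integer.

Answer: 28

Derivation:
After 1 (read(2)): returned 'VC', offset=2
After 2 (seek(3, SET)): offset=3
After 3 (read(6)): returned 'IVA6ZX', offset=9
After 4 (seek(-17, END)): offset=11
After 5 (seek(-17, END)): offset=11
After 6 (seek(-2, CUR)): offset=9
After 7 (seek(+0, CUR)): offset=9
After 8 (read(5)): returned '7C7IG', offset=14
After 9 (read(8)): returned 'ER6RSX4K', offset=22
After 10 (seek(+6, CUR)): offset=28
After 11 (read(4)): returned '', offset=28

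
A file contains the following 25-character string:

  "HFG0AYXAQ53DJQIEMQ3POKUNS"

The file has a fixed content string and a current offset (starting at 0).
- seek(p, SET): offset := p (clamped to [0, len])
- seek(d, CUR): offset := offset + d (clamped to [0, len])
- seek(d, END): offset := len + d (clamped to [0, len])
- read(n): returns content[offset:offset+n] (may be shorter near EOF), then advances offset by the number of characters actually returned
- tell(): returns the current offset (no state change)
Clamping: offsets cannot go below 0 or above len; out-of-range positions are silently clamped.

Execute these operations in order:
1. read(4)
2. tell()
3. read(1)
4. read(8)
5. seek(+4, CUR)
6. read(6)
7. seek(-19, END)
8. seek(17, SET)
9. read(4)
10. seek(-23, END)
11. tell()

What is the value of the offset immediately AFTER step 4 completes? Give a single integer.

Answer: 13

Derivation:
After 1 (read(4)): returned 'HFG0', offset=4
After 2 (tell()): offset=4
After 3 (read(1)): returned 'A', offset=5
After 4 (read(8)): returned 'YXAQ53DJ', offset=13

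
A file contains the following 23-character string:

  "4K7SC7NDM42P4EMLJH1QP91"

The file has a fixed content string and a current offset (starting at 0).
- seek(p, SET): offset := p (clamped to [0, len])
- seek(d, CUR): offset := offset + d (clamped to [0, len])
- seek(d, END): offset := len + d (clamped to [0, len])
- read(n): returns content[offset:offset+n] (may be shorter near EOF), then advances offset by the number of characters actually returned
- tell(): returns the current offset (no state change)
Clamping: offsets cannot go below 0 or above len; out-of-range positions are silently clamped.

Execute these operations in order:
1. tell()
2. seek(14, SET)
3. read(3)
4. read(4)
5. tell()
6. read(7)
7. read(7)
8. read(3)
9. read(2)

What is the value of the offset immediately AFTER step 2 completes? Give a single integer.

Answer: 14

Derivation:
After 1 (tell()): offset=0
After 2 (seek(14, SET)): offset=14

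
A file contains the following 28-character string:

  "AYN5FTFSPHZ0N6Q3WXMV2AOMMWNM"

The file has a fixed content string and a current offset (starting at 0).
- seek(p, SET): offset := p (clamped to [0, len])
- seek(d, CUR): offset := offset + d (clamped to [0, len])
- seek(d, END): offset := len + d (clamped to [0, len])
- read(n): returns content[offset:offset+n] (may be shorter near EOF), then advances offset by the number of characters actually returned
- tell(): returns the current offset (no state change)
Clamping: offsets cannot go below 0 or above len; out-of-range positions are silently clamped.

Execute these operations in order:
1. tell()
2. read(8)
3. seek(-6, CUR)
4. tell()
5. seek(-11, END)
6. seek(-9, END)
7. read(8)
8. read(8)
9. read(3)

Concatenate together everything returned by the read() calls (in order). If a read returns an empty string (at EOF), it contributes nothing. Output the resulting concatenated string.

Answer: AYN5FTFSV2AOMMWNM

Derivation:
After 1 (tell()): offset=0
After 2 (read(8)): returned 'AYN5FTFS', offset=8
After 3 (seek(-6, CUR)): offset=2
After 4 (tell()): offset=2
After 5 (seek(-11, END)): offset=17
After 6 (seek(-9, END)): offset=19
After 7 (read(8)): returned 'V2AOMMWN', offset=27
After 8 (read(8)): returned 'M', offset=28
After 9 (read(3)): returned '', offset=28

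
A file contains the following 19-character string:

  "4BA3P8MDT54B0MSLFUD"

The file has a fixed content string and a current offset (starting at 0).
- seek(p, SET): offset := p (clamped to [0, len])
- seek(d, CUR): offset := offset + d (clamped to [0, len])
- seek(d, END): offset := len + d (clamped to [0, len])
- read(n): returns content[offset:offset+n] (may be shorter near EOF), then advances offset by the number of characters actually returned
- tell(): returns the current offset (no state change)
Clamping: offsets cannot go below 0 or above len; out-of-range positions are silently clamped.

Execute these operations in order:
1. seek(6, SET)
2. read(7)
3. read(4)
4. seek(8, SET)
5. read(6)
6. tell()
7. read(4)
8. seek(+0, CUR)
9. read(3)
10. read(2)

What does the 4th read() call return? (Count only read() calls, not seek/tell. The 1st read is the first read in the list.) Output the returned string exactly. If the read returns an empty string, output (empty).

Answer: SLFU

Derivation:
After 1 (seek(6, SET)): offset=6
After 2 (read(7)): returned 'MDT54B0', offset=13
After 3 (read(4)): returned 'MSLF', offset=17
After 4 (seek(8, SET)): offset=8
After 5 (read(6)): returned 'T54B0M', offset=14
After 6 (tell()): offset=14
After 7 (read(4)): returned 'SLFU', offset=18
After 8 (seek(+0, CUR)): offset=18
After 9 (read(3)): returned 'D', offset=19
After 10 (read(2)): returned '', offset=19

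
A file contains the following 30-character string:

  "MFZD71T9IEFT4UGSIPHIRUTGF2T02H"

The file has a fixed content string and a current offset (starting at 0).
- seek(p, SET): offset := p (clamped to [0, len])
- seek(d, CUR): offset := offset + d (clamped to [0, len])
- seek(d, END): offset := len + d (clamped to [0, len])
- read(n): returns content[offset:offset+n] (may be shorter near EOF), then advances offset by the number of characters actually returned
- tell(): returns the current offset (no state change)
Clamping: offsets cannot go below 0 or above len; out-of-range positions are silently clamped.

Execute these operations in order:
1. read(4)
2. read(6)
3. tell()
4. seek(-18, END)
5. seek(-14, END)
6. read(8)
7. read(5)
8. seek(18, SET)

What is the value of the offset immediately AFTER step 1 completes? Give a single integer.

After 1 (read(4)): returned 'MFZD', offset=4

Answer: 4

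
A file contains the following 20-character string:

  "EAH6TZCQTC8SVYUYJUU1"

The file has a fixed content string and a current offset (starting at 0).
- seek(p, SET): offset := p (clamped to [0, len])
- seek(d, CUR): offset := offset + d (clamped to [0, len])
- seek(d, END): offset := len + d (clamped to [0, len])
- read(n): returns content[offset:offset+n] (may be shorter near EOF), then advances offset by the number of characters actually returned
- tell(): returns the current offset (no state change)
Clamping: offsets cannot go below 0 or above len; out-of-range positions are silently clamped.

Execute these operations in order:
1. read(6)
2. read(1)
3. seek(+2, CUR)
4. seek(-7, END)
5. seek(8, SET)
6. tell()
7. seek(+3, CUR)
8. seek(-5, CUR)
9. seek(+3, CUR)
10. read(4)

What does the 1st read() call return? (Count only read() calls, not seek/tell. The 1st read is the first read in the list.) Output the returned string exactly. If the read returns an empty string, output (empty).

Answer: EAH6TZ

Derivation:
After 1 (read(6)): returned 'EAH6TZ', offset=6
After 2 (read(1)): returned 'C', offset=7
After 3 (seek(+2, CUR)): offset=9
After 4 (seek(-7, END)): offset=13
After 5 (seek(8, SET)): offset=8
After 6 (tell()): offset=8
After 7 (seek(+3, CUR)): offset=11
After 8 (seek(-5, CUR)): offset=6
After 9 (seek(+3, CUR)): offset=9
After 10 (read(4)): returned 'C8SV', offset=13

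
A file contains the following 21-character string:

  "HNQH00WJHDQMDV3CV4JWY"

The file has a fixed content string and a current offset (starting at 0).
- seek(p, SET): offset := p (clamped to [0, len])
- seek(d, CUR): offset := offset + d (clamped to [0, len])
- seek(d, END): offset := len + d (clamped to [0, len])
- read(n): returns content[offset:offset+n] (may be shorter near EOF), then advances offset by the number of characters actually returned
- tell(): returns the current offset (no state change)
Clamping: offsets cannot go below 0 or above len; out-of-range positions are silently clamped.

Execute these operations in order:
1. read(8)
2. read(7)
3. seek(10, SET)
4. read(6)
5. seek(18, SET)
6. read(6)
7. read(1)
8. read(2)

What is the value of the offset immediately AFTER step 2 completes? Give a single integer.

After 1 (read(8)): returned 'HNQH00WJ', offset=8
After 2 (read(7)): returned 'HDQMDV3', offset=15

Answer: 15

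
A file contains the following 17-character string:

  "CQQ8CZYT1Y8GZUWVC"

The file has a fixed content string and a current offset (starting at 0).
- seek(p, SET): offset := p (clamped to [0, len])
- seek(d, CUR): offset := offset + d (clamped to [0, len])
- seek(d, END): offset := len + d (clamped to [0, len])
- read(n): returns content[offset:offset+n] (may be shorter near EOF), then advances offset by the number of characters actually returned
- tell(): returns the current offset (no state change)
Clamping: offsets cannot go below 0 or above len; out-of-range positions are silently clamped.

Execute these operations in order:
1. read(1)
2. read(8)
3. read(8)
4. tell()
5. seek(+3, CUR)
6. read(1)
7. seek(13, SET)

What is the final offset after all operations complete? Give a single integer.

Answer: 13

Derivation:
After 1 (read(1)): returned 'C', offset=1
After 2 (read(8)): returned 'QQ8CZYT1', offset=9
After 3 (read(8)): returned 'Y8GZUWVC', offset=17
After 4 (tell()): offset=17
After 5 (seek(+3, CUR)): offset=17
After 6 (read(1)): returned '', offset=17
After 7 (seek(13, SET)): offset=13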